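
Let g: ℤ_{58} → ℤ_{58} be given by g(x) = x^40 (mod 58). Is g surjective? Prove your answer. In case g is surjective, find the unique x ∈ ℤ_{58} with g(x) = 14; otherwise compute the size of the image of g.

g(3): Repeated squaring mod 58: 3^1 ≡ 3, 3^2 ≡ 3² = 9, 3^4 ≡ 9² = 81 ≡ 23, 3^8 ≡ 23² = 529 ≡ 7, 3^16 ≡ 7² = 49, 3^32 ≡ 49² = 2401 ≡ 23. Since 40 = 32 + 8, 3^40 ≡ 23·7: 23·7 = 161 ≡ 45. So 3^40 ≡ 45 (mod 58).
g(7): Repeated squaring mod 58: 7^1 ≡ 7, 7^2 ≡ 7² = 49, 7^4 ≡ 49² = 2401 ≡ 23, 7^8 ≡ 23² = 529 ≡ 7, 7^16 ≡ 7² = 49, 7^32 ≡ 49² = 2401 ≡ 23. Since 40 = 32 + 8, 7^40 ≡ 23·7: 23·7 = 161 ≡ 45. So 7^40 ≡ 45 (mod 58).
So g(3) = g(7) = 45 while 3 ≠ 7, therefore g is not injective.
A non-injective map from the 58-element set ℤ_{58} to itself takes at most 57 distinct values, so it cannot be surjective. So g is not surjective.
Since g is not surjective, we determine |image(g)|. Computing x^40 mod 58 for each x (by repeated squaring, reducing mod 58 at every step), the values g(0), g(1), …, g(57) are: 0, 1, 36, 45, 20, 7, 54, 45, 24, 53, 20, 23, 30, 23, 54, 25, 52, 1, 52, 49, 24, 53, 16, 25, 36, 49, 16, 7, 30, 29, 30, 7, 16, 49, 36, 25, 16, 53, 24, 49, 52, 1, 52, 25, 54, 23, 30, 23, 20, 53, 24, 45, 54, 7, 20, 45, 36, 1.
The distinct values are {0, 1, 7, 16, 20, 23, 24, 25, 29, 30, 36, 45, 49, 52, 53, 54}; there are 16 of them.

16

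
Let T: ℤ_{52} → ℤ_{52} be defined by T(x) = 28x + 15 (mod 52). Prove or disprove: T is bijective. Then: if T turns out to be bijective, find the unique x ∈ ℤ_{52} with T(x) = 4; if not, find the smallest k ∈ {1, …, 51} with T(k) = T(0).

13

We have gcd(28, 52) = 4 > 1. Taking a = 0 and b = 13: T(0) = 15 and T(13) = 28·13 + 15 = 379 ≡ 15 (mod 52).
So T(0) = T(13) while 0 ≠ 13, so T is not injective, hence not bijective.
Since T is not bijective, we find the least positive k with T(k) = T(0): this means 28k ≡ 0 (mod 52), i.e. 52 ∣ 28k. Since gcd(28, 52) = 4, dividing through by 4 this holds exactly when 13 ∣ 7k, and as gcd(7, 13) = 1, exactly when 13 ∣ k.
The smallest positive such k is 13.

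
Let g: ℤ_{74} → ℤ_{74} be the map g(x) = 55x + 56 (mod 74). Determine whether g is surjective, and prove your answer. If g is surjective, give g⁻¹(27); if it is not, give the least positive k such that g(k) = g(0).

21

Since gcd(55, 74) = 1, 55 is invertible modulo 74. Euclid's algorithm: 74 = 1·55 + 19, 55 = 2·19 + 17, 19 = 1·17 + 2, 17 = 8·2 + 1; back-substituting gives 1 = 35·55 − 26·74, so 55⁻¹ ≡ 35 (mod 74).
For any y ∈ ℤ_{74}, x = 35(y − 56) mod 74 satisfies g(x) = 55·35(y − 56) + 56 ≡ y (since 55·35 ≡ 1 mod 74). So every y has a preimage.
Therefore g is surjective.
Since g is surjective, we find g⁻¹(27): we need 55x ≡ 27 − 56 ≡ 45 (mod 74). Using 55⁻¹ = 35: x ≡ 35·45 = 1575 = 21·74 + 21, so x = 21.
Check: g(21) = 55·21 + 56 = 1211 = 16·74 + 27 ≡ 27 (mod 74).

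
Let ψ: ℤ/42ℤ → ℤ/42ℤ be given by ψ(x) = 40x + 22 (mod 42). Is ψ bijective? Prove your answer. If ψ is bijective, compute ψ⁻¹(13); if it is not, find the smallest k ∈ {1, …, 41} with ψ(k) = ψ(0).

We have gcd(40, 42) = 2 > 1. Taking u = 0 and v = 21: ψ(0) = 22 and ψ(21) = 40·21 + 22 = 862 ≡ 22 (mod 42).
So ψ(0) = ψ(21) while 0 ≠ 21, thus ψ is not injective, hence not bijective.
Since ψ is not bijective, we find the least positive k with ψ(k) = ψ(0): this means 40k ≡ 0 (mod 42), i.e. 42 ∣ 40k. Since gcd(40, 42) = 2, dividing through by 2 this holds exactly when 21 ∣ 20k, and as gcd(20, 21) = 1, exactly when 21 ∣ k.
The smallest positive such k is 21.

21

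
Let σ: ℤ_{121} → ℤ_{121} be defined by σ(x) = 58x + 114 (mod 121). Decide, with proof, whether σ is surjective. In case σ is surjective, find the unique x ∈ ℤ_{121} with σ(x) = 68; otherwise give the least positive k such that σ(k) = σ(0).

91

Since gcd(58, 121) = 1, 58 is invertible modulo 121. Euclid's algorithm: 121 = 2·58 + 5, 58 = 11·5 + 3, 5 = 1·3 + 2, 3 = 1·2 + 1; back-substituting gives 1 = 48·58 − 23·121, so 58⁻¹ ≡ 48 (mod 121).
For any y ∈ ℤ_{121}, x = 48(y − 114) mod 121 satisfies σ(x) = 58·48(y − 114) + 114 ≡ y (since 58·48 ≡ 1 mod 121). So every y has a preimage.
Therefore σ is surjective.
Since σ is surjective, we find σ⁻¹(68): we need 58x ≡ 68 − 114 ≡ 75 (mod 121). Using 58⁻¹ = 48: x ≡ 48·75 = 3600 = 29·121 + 91, so x = 91.
Check: σ(91) = 58·91 + 114 = 5392 = 44·121 + 68 ≡ 68 (mod 121).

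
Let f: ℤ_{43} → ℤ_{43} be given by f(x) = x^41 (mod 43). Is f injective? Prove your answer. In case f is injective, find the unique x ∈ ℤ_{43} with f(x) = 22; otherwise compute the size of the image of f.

2

Since 43 is prime, the nonzero elements of ℤ_{43} form a cyclic group of order 42.
As gcd(41, 42) = 1, raising to the 41st power is a bijection on this group: if u^41 ≡ v^41 then (uv^{−1})^41 = 1, and the only element of order dividing gcd(41, 42) = 1 is 1, so u = v.
With f(0) = 0 this makes f injective on all of ℤ_{43}, hence bijective (finite equal-size domain and codomain). In particular f is injective.
Since f is injective, we find the preimage of 22. The inverse of x ↦ x^41 on (ℤ_{43})^× is x ↦ x^41, because 41·41 = 1681 = 40·42 + 1 ≡ 1 (mod 42) and x^{42} = 1 for x ≠ 0 (Fermat). So f⁻¹(22) = 22^41 mod 43.
Repeated squaring mod 43: 22^1 ≡ 22, 22^2 ≡ 22² = 484 ≡ 11, 22^4 ≡ 11² = 121 ≡ 35, 22^8 ≡ 35² = 1225 ≡ 21, 22^16 ≡ 21² = 441 ≡ 11, 22^32 ≡ 11² = 121 ≡ 35. Since 41 = 32 + 8 + 1, 22^41 ≡ 35·21·22: 35·21 = 735 ≡ 4, then 4·22 = 88 ≡ 2. So 22^41 ≡ 2 (mod 43).
Hence f⁻¹(22) = 2.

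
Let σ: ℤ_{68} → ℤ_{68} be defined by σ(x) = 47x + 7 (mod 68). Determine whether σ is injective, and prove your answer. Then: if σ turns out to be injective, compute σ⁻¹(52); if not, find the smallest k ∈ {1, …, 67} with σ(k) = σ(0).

27

Suppose σ(s) = σ(t) in ℤ_{68}. Then 47s + 7 ≡ 47t + 7 (mod 68), hence 47(s − t) ≡ 0 (mod 68).
Since gcd(47, 68) = 1, 47 is invertible modulo 68, therefore s − t ≡ 0 (mod 68), i.e. s = t.
So σ is injective.
We now compute 47⁻¹ mod 68 explicitly. Euclid's algorithm: 68 = 1·47 + 21, 47 = 2·21 + 5, 21 = 4·5 + 1; back-substituting gives 1 = 55·47 − 38·68, so 47⁻¹ ≡ 55 (mod 68).
Since σ is injective, we find σ⁻¹(52): we need 47x ≡ 52 − 7 ≡ 45 (mod 68). Using 47⁻¹ = 55: x ≡ 55·45 = 2475 = 36·68 + 27, so x = 27.
Check: σ(27) = 47·27 + 7 = 1276 = 18·68 + 52 ≡ 52 (mod 68).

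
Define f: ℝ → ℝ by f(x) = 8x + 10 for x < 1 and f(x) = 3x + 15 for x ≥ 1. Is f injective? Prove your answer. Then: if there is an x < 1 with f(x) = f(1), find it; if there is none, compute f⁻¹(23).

Both pieces are strictly increasing (slopes 8 and 3), so each is injective on its own interval.
The left piece maps (−∞, 1) onto (−∞, 18); the right piece maps [1, ∞) onto [18, ∞).
These images are disjoint, so no value is attained by both pieces. Thus f is injective.
Because the two images are disjoint, no x < 1 has f(x) = f(1), so we compute f⁻¹(23): 23 lies in [18, ∞), so solve 3x + 15 = 23: x = (23 − 15)/3 = 8/3.

8/3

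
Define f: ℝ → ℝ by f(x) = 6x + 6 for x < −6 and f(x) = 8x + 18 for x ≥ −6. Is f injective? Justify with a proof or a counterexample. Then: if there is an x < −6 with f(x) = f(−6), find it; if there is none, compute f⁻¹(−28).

Both pieces are strictly increasing (slopes 6 and 8), so each is injective on its own interval.
The left piece maps (−∞, −6) onto (−∞, −30); the right piece maps [−6, ∞) onto [−30, ∞).
These images are disjoint, so no value is attained by both pieces. Therefore f is injective.
Because the two images are disjoint, no x < −6 has f(x) = f(−6), so we compute f⁻¹(−28): −28 lies in [−30, ∞), so solve 8x + 18 = −28: x = (−28 − 18)/8 = −23/4.

-23/4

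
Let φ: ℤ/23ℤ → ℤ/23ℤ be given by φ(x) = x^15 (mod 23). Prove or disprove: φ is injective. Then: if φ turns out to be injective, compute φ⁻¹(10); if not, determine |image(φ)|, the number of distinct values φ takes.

Since 23 is prime, the nonzero elements of ℤ/23ℤ form a cyclic group of order 22.
As gcd(15, 22) = 1, raising to the 15th power is a bijection on this group: if x_1^15 ≡ x_2^15 then (x_1x_2^{−1})^15 = 1, and the only element of order dividing gcd(15, 22) = 1 is 1, so x_1 = x_2.
With φ(0) = 0 this makes φ injective on all of ℤ/23ℤ, hence bijective (finite equal-size domain and codomain). In particular φ is injective.
Since φ is injective, we find the preimage of 10. The inverse of x ↦ x^15 on (ℤ/23ℤ)^× is x ↦ x^3, because 15·3 = 45 = 2·22 + 1 ≡ 1 (mod 22) and x^{22} = 1 for x ≠ 0 (Fermat). So φ⁻¹(10) = 10^3 mod 23.
Repeated squaring mod 23: 10^1 ≡ 10, 10^2 ≡ 10² = 100 ≡ 8. Since 3 = 2 + 1, 10^3 ≡ 8·10: 8·10 = 80 ≡ 11. So 10^3 ≡ 11 (mod 23).
Hence φ⁻¹(10) = 11.

11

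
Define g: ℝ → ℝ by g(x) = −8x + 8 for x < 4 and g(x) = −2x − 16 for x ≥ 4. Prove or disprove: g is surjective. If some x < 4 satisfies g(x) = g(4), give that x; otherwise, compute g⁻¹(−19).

Both pieces are strictly decreasing (slopes −8 and −2), so each is injective on its own interval.
The left piece maps (−∞, 4) onto (−24, ∞); the right piece maps [4, ∞) onto (−∞, −24].
These images together cover ℝ, so g is surjective.
Because the two images are disjoint, no x < 4 has g(x) = g(4), so we compute g⁻¹(−19): −19 lies in (−24, ∞), so solve −8x + 8 = −19: x = (−19 − 8)/(−8) = 27/8.

27/8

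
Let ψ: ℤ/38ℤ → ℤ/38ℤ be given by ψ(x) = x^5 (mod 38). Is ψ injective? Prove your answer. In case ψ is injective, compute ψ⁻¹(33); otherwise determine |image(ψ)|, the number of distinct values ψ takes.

13

Computing x^5 mod 38 for each x (by repeated squaring, reducing mod 38 at every step), the values ψ(0), ψ(1), …, ψ(37) are: 0, 1, 32, 15, 36, 9, 24, 11, 12, 35, 22, 7, 8, 33, 10, 21, 4, 25, 18, 19, 20, 13, 34, 17, 28, 5, 30, 31, 16, 3, 26, 27, 14, 29, 2, 23, 6, 37.
Every element of ℤ/38ℤ appears exactly once in this list, so ψ is a bijection, and in particular injective.
Since ψ is injective, we read off the preimage of 33 from the same table: ψ(13) = 33, so ψ⁻¹(33) = 13.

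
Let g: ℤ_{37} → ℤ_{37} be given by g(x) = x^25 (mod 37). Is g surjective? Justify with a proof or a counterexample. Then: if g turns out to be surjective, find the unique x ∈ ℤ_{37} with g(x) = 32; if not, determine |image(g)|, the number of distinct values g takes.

Since 37 is prime, the nonzero elements of ℤ_{37} form a cyclic group of order 36.
As gcd(25, 36) = 1, raising to the 25th power is a bijection on this group: if a^25 ≡ b^25 then (ab^{−1})^25 = 1, and the only element of order dividing gcd(25, 36) = 1 is 1, so a = b.
With g(0) = 0 this makes g injective on all of ℤ_{37}, hence bijective (finite equal-size domain and codomain). In particular g is surjective.
Since g is surjective, we find the preimage of 32. The inverse of x ↦ x^25 on (ℤ_{37})^× is x ↦ x^13, because 25·13 = 325 = 9·36 + 1 ≡ 1 (mod 36) and x^{36} = 1 for x ≠ 0 (Fermat). So g⁻¹(32) = 32^13 mod 37.
Repeated squaring mod 37: 32^1 ≡ 32, 32^2 ≡ 32² = 1024 ≡ 25, 32^4 ≡ 25² = 625 ≡ 33, 32^8 ≡ 33² = 1089 ≡ 16. Since 13 = 8 + 4 + 1, 32^13 ≡ 16·33·32: 16·33 = 528 ≡ 10, then 10·32 = 320 ≡ 24. So 32^13 ≡ 24 (mod 37).
Hence g⁻¹(32) = 24.

24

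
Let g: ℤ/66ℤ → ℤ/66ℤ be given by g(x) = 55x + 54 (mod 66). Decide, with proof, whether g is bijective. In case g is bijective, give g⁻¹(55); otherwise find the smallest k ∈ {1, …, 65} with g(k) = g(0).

Recall: g is injective when g(a) = g(b) forces a = b.
We have gcd(55, 66) = 11 > 1. Taking a = 0 and b = 6: g(0) = 54 and g(6) = 55·6 + 54 = 384 ≡ 54 (mod 66).
So g(0) = g(6) while 0 ≠ 6, therefore g is not injective, hence not bijective.
Since g is not bijective, we find the least positive k with g(k) = g(0): this means 55k ≡ 0 (mod 66), i.e. 66 ∣ 55k. Since gcd(55, 66) = 11, dividing through by 11 this holds exactly when 6 ∣ 5k, and as gcd(5, 6) = 1, exactly when 6 ∣ k.
The smallest positive such k is 6.

6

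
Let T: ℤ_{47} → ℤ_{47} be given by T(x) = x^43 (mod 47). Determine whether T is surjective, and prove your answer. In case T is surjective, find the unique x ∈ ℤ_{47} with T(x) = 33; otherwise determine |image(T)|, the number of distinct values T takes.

20

Since 47 is prime, the nonzero elements of ℤ_{47} form a cyclic group of order 46.
As gcd(43, 46) = 1, raising to the 43rd power is a bijection on this group: if x_1^43 ≡ x_2^43 then (x_1x_2^{−1})^43 = 1, and the only element of order dividing gcd(43, 46) = 1 is 1, so x_1 = x_2.
With T(0) = 0 this makes T injective on all of ℤ_{47}, hence bijective (finite equal-size domain and codomain). In particular T is surjective.
Since T is surjective, we find the preimage of 33. The inverse of x ↦ x^43 on (ℤ_{47})^× is x ↦ x^15, because 43·15 = 645 = 14·46 + 1 ≡ 1 (mod 46) and x^{46} = 1 for x ≠ 0 (Fermat). So T⁻¹(33) = 33^15 mod 47.
Repeated squaring mod 47: 33^1 ≡ 33, 33^2 ≡ 33² = 1089 ≡ 8, 33^4 ≡ 8² = 64 ≡ 17, 33^8 ≡ 17² = 289 ≡ 7. Since 15 = 8 + 4 + 2 + 1, 33^15 ≡ 7·17·8·33: 7·17 = 119 ≡ 25, then 25·8 = 200 ≡ 12, then 12·33 = 396 ≡ 20. So 33^15 ≡ 20 (mod 47).
Hence T⁻¹(33) = 20.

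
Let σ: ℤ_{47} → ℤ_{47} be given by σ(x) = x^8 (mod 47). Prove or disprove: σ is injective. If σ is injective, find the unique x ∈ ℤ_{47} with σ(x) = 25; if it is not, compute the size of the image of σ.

24

σ(23): Repeated squaring mod 47: 23^1 ≡ 23, 23^2 ≡ 23² = 529 ≡ 12, 23^4 ≡ 12² = 144 ≡ 3, 23^8 ≡ 3² = 9. So 23^8 ≡ 9 (mod 47).
σ(24): Repeated squaring mod 47: 24^1 ≡ 24, 24^2 ≡ 24² = 576 ≡ 12, 24^4 ≡ 12² = 144 ≡ 3, 24^8 ≡ 3² = 9. So 24^8 ≡ 9 (mod 47).
So σ(23) = σ(24) = 9 while 23 ≠ 24, hence σ is not injective.
Since σ is not injective, we determine |image(σ)|. Computing x^8 mod 47 for each x (by repeated squaring, reducing mod 47 at every step), the values σ(0), σ(1), …, σ(46) are: 0, 1, 21, 28, 18, 8, 24, 16, 2, 32, 27, 12, 34, 37, 7, 36, 42, 4, 14, 6, 3, 25, 17, 9, 9, 17, 25, 3, 6, 14, 4, 42, 36, 7, 37, 34, 12, 27, 32, 2, 16, 24, 8, 18, 28, 21, 1.
The distinct values are {0, 1, 2, 3, 4, 6, 7, 8, 9, 12, 14, 16, 17, 18, 21, 24, 25, 27, 28, 32, 34, 36, 37, 42}; there are 24 of them.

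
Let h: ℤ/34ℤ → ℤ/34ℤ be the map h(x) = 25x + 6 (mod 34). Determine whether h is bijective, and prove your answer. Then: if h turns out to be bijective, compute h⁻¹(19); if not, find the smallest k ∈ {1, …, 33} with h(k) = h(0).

25

If h(s) = h(t), then 25s ≡ 25t (mod 34). Because gcd(25, 34) = 1, we may cancel 25 to get s ≡ t (mod 34).
We now compute 25⁻¹ mod 34 explicitly. Euclid's algorithm: 34 = 1·25 + 9, 25 = 2·9 + 7, 9 = 1·7 + 2, 7 = 3·2 + 1; back-substituting gives 1 = 15·25 − 11·34, so 25⁻¹ ≡ 15 (mod 34).
Then y ↦ 15(y − 6) is a two-sided inverse to h, so every y ∈ ℤ/34ℤ has a preimage.
Hence h is bijective.
Since h is bijective, we find h⁻¹(19): we need 25x ≡ 19 − 6 ≡ 13 (mod 34). Using 25⁻¹ = 15: x ≡ 15·13 = 195 = 5·34 + 25, so x = 25.
Check: h(25) = 25·25 + 6 = 631 = 18·34 + 19 ≡ 19 (mod 34).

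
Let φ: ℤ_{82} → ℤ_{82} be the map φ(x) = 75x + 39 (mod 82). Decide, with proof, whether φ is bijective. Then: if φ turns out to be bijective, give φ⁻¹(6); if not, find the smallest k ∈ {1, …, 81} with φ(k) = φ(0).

75

If φ(a) = φ(b), then 75a ≡ 75b (mod 82). Because gcd(75, 82) = 1, we may cancel 75 to get a ≡ b (mod 82).
We now compute 75⁻¹ mod 82 explicitly. Euclid's algorithm: 82 = 1·75 + 7, 75 = 10·7 + 5, 7 = 1·5 + 2, 5 = 2·2 + 1; back-substituting gives 1 = 35·75 − 32·82, so 75⁻¹ ≡ 35 (mod 82).
Then y ↦ 35(y − 39) is a two-sided inverse to φ, so every y ∈ ℤ_{82} has a preimage.
Therefore φ is bijective.
Since φ is bijective, we compute φ⁻¹(6): solve 75x + 39 ≡ 6 (mod 82), i.e. 75x ≡ 49 (mod 82).
Multiplying by 75⁻¹ = 35 gives x ≡ 35·49 = 1715 = 20·82 + 75 ≡ 75 (mod 82).
Check: φ(75) = 75·75 + 39 = 5664 = 69·82 + 6 ≡ 6 (mod 82).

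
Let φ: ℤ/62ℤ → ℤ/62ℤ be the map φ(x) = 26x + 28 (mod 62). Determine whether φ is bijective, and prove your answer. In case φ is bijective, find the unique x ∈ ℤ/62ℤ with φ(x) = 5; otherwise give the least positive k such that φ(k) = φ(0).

Recall that φ is injective if φ(s) = φ(t) implies s = t.
We have gcd(26, 62) = 2 > 1. Taking s = 0 and t = 31: φ(0) = 28 and φ(31) = 26·31 + 28 = 834 ≡ 28 (mod 62).
So φ(0) = φ(31) while 0 ≠ 31, therefore φ is not injective, hence not bijective.
Since φ is not bijective, we find the least positive k with φ(k) = φ(0): this means 26k ≡ 0 (mod 62), i.e. 62 ∣ 26k. Since gcd(26, 62) = 2, dividing through by 2 this holds exactly when 31 ∣ 13k, and as gcd(13, 31) = 1, exactly when 31 ∣ k.
The smallest positive such k is 31.

31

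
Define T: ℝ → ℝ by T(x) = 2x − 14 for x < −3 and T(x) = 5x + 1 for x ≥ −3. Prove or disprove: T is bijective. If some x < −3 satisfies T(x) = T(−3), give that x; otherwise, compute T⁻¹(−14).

-3

Both pieces are strictly increasing (slopes 2 and 5), so each is injective on its own interval.
The left piece maps (−∞, −3) onto (−∞, −20); the right piece maps [−3, ∞) onto [−14, ∞).
The images leave a gap (−20 has no preimage), so T is not surjective, hence not bijective.
Because the two images are disjoint, no x < −3 has T(x) = T(−3), so we compute T⁻¹(−14): −14 lies in [−14, ∞), so solve 5x + 1 = −14: x = (−14 − 1)/5 = −3.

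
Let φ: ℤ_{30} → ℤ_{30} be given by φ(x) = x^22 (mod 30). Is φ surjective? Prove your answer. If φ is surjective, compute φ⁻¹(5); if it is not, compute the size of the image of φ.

φ(2): Repeated squaring mod 30: 2^1 ≡ 2, 2^2 ≡ 2² = 4, 2^4 ≡ 4² = 16, 2^8 ≡ 16² = 256 ≡ 16, 2^16 ≡ 16² = 256 ≡ 16. Since 22 = 16 + 4 + 2, 2^22 ≡ 16·16·4: 16·16 = 256 ≡ 16, then 16·4 = 64 ≡ 4. So 2^22 ≡ 4 (mod 30).
φ(8): Repeated squaring mod 30: 8^1 ≡ 8, 8^2 ≡ 8² = 64 ≡ 4, 8^4 ≡ 4² = 16, 8^8 ≡ 16² = 256 ≡ 16, 8^16 ≡ 16² = 256 ≡ 16. Since 22 = 16 + 4 + 2, 8^22 ≡ 16·16·4: 16·16 = 256 ≡ 16, then 16·4 = 64 ≡ 4. So 8^22 ≡ 4 (mod 30).
So φ(2) = φ(8) = 4 while 2 ≠ 8, thus φ is not injective.
A non-injective map from the 30-element set ℤ_{30} to itself takes at most 29 distinct values, so it cannot be surjective. Thus φ is not surjective.
Since φ is not surjective, we determine |image(φ)|. Computing x^22 mod 30 for each x (by repeated squaring, reducing mod 30 at every step), the values φ(0), φ(1), …, φ(29) are: 0, 1, 4, 9, 16, 25, 6, 19, 4, 21, 10, 1, 24, 19, 16, 15, 16, 19, 24, 1, 10, 21, 4, 19, 6, 25, 16, 9, 4, 1.
The distinct values are {0, 1, 4, 6, 9, 10, 15, 16, 19, 21, 24, 25}; there are 12 of them.

12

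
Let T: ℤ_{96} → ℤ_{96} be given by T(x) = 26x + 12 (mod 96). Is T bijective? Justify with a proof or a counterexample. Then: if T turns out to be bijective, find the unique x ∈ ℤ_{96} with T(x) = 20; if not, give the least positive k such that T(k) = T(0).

48

By definition, T is injective when T(a) = T(b) forces a = b.
We have gcd(26, 96) = 2 > 1. Taking a = 0 and b = 48: T(0) = 12 and T(48) = 26·48 + 12 = 1260 ≡ 12 (mod 96).
So T(0) = T(48) while 0 ≠ 48, so T is not injective, hence not bijective.
Since T is not bijective, we find the least positive k with T(k) = T(0): this means 26k ≡ 0 (mod 96), i.e. 96 ∣ 26k. Since gcd(26, 96) = 2, dividing through by 2 this holds exactly when 48 ∣ 13k, and as gcd(13, 48) = 1, exactly when 48 ∣ k.
The smallest positive such k is 48.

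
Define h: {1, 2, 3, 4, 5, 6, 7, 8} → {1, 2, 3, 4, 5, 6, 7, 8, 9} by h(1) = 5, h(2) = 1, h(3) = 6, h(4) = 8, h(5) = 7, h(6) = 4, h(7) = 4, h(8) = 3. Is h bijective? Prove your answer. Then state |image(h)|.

7

h(6) = 4 = h(7) with 6 ≠ 7, so h is not injective, hence not bijective.
The image of h is {1, 3, 4, 5, 6, 7, 8}, which has 7 elements.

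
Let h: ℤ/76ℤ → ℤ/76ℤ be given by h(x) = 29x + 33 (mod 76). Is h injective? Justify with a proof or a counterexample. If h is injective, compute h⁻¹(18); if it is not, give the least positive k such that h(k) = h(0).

65

If h(a) = h(b), then 29a ≡ 29b (mod 76). Because gcd(29, 76) = 1, we may cancel 29 to get a ≡ b (mod 76).
So h is injective.
We now compute 29⁻¹ mod 76 explicitly. Euclid's algorithm: 76 = 2·29 + 18, 29 = 1·18 + 11, 18 = 1·11 + 7, 11 = 1·7 + 4, 7 = 1·4 + 3, 4 = 1·3 + 1; back-substituting gives 1 = 21·29 − 8·76, so 29⁻¹ ≡ 21 (mod 76).
Since h is injective, we find h⁻¹(18): we need 29x ≡ 18 − 33 ≡ 61 (mod 76). Using 29⁻¹ = 21: x ≡ 21·61 = 1281 = 16·76 + 65, so x = 65.
Check: h(65) = 29·65 + 33 = 1918 = 25·76 + 18 ≡ 18 (mod 76).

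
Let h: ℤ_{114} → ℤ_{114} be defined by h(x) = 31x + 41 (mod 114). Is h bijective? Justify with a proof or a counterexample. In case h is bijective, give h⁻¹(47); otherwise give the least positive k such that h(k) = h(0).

Recall that injectivity means: for all u, v in the domain, h(u) = h(v) implies u = v.
Suppose h(u) = h(v) in ℤ_{114}. Then 31u + 41 ≡ 31v + 41 (mod 114), so 31(u − v) ≡ 0 (mod 114).
Since gcd(31, 114) = 1, 31 is invertible modulo 114, thus u − v ≡ 0 (mod 114), i.e. u = v.
We now compute 31⁻¹ mod 114 explicitly. Euclid's algorithm: 114 = 3·31 + 21, 31 = 1·21 + 10, 21 = 2·10 + 1; back-substituting gives 1 = 103·31 − 28·114, so 31⁻¹ ≡ 103 (mod 114).
Then y ↦ 103(y − 41) is a two-sided inverse to h, so every y ∈ ℤ_{114} has a preimage.
Thus h is bijective.
Since h is bijective, we compute h⁻¹(47): solve 31x + 41 ≡ 47 (mod 114), i.e. 31x ≡ 6 (mod 114).
Multiplying by 31⁻¹ = 103 gives x ≡ 103·6 = 618 = 5·114 + 48 ≡ 48 (mod 114).
Check: h(48) = 31·48 + 41 = 1529 = 13·114 + 47 ≡ 47 (mod 114).

48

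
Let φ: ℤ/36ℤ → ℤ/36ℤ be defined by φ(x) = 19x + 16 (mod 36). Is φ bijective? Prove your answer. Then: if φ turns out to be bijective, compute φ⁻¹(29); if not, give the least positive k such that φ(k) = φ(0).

31

By definition, φ is injective if φ(x_1) = φ(x_2) implies x_1 = x_2.
Suppose φ(x_1) = φ(x_2) in ℤ/36ℤ. Then 19x_1 + 16 ≡ 19x_2 + 16 (mod 36), therefore 19(x_1 − x_2) ≡ 0 (mod 36).
Since gcd(19, 36) = 1, 19 is invertible modulo 36, hence x_1 − x_2 ≡ 0 (mod 36), i.e. x_1 = x_2.
We now compute 19⁻¹ mod 36 explicitly. Euclid's algorithm: 36 = 1·19 + 17, 19 = 1·17 + 2, 17 = 8·2 + 1; back-substituting gives 1 = 19·19 − 10·36, so 19⁻¹ ≡ 19 (mod 36).
For any y ∈ ℤ/36ℤ, x = 19(y − 16) mod 36 satisfies φ(x) = 19·19(y − 16) + 16 ≡ y (since 19·19 ≡ 1 mod 36). So every y has a preimage.
Hence φ is bijective.
Since φ is bijective, we compute φ⁻¹(29): solve 19x + 16 ≡ 29 (mod 36), i.e. 19x ≡ 13 (mod 36).
Multiplying by 19⁻¹ = 19 gives x ≡ 19·13 = 247 = 6·36 + 31 ≡ 31 (mod 36).
Check: φ(31) = 19·31 + 16 = 605 = 16·36 + 29 ≡ 29 (mod 36).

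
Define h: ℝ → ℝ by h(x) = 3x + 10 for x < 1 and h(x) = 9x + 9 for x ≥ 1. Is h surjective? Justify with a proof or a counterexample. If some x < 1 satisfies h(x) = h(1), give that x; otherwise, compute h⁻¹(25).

Both pieces are strictly increasing (slopes 3 and 9), so each is injective on its own interval.
The left piece maps (−∞, 1) onto (−∞, 13); the right piece maps [1, ∞) onto [18, ∞).
The union (−∞, 13) ∪ [18, ∞) omits the interval between 13 and 18; in particular 13 has no preimage. So h is not surjective.
Because the two images are disjoint, no x < 1 has h(x) = h(1), so we compute h⁻¹(25): 25 lies in [18, ∞), so solve 9x + 9 = 25: x = (25 − 9)/9 = 16/9.

16/9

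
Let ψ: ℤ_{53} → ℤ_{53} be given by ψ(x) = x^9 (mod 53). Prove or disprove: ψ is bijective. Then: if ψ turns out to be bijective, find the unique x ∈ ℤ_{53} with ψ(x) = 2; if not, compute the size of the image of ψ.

45

Since 53 is prime, the nonzero elements of ℤ_{53} form a cyclic group of order 52.
As gcd(9, 52) = 1, raising to the 9th power is a bijection on this group: if u^9 ≡ v^9 then (uv^{−1})^9 = 1, and the only element of order dividing gcd(9, 52) = 1 is 1, so u = v.
With ψ(0) = 0 this makes ψ injective on all of ℤ_{53}, hence bijective (finite equal-size domain and codomain). In particular ψ is bijective.
Since ψ is bijective, we find the preimage of 2. The inverse of x ↦ x^9 on (ℤ_{53})^× is x ↦ x^29, because 9·29 = 261 = 5·52 + 1 ≡ 1 (mod 52) and x^{52} = 1 for x ≠ 0 (Fermat). So ψ⁻¹(2) = 2^29 mod 53.
Repeated squaring mod 53: 2^1 ≡ 2, 2^2 ≡ 2² = 4, 2^4 ≡ 4² = 16, 2^8 ≡ 16² = 256 ≡ 44, 2^16 ≡ 44² = 1936 ≡ 28. Since 29 = 16 + 8 + 4 + 1, 2^29 ≡ 28·44·16·2: 28·44 = 1232 ≡ 13, then 13·16 = 208 ≡ 49, then 49·2 = 98 ≡ 45. So 2^29 ≡ 45 (mod 53).
Hence ψ⁻¹(2) = 45.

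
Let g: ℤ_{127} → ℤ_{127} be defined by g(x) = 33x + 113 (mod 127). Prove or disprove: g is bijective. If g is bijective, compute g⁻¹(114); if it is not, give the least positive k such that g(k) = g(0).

By definition, g is injective when g(s) = g(t) forces s = t.
Suppose g(s) = g(t) in ℤ_{127}. Then 33s + 113 ≡ 33t + 113 (mod 127), thus 33(s − t) ≡ 0 (mod 127).
Since gcd(33, 127) = 1, 33 is invertible modulo 127, thus s − t ≡ 0 (mod 127), i.e. s = t.
We now compute 33⁻¹ mod 127 explicitly. Euclid's algorithm: 127 = 3·33 + 28, 33 = 1·28 + 5, 28 = 5·5 + 3, 5 = 1·3 + 2, 3 = 1·2 + 1; back-substituting gives 1 = 77·33 − 20·127, so 33⁻¹ ≡ 77 (mod 127).
For any y ∈ ℤ_{127}, x = 77(y − 113) mod 127 satisfies g(x) = 33·77(y − 113) + 113 ≡ y (since 33·77 ≡ 1 mod 127). So every y has a preimage.
Hence g is bijective.
Since g is bijective, we compute g⁻¹(114): solve 33x + 113 ≡ 114 (mod 127), i.e. 33x ≡ 1 (mod 127).
Multiplying by 33⁻¹ = 77 gives x ≡ 77·1 = 77 ≡ 77 (mod 127).
Check: g(77) = 33·77 + 113 = 2654 = 20·127 + 114 ≡ 114 (mod 127).

77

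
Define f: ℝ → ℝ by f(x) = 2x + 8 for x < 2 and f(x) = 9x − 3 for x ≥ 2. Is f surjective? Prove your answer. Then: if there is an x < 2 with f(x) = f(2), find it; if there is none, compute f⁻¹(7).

Both pieces are strictly increasing (slopes 2 and 9), so each is injective on its own interval.
The left piece maps (−∞, 2) onto (−∞, 12); the right piece maps [2, ∞) onto [15, ∞).
The union (−∞, 12) ∪ [15, ∞) omits the interval between 12 and 15; in particular 12 has no preimage. So f is not surjective.
Because the two images are disjoint, no x < 2 has f(x) = f(2), so we compute f⁻¹(7): 7 lies in (−∞, 12), so solve 2x + 8 = 7: x = (7 − 8)/2 = −1/2.

-1/2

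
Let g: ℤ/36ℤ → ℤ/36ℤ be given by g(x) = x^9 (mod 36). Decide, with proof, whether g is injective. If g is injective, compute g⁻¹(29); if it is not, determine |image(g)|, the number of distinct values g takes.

g(0) = 0^9 = 0.
g(6): Repeated squaring mod 36: 6^1 ≡ 6, 6^2 ≡ 6² = 36 ≡ 0, 6^4 ≡ 0² = 0, 6^8 ≡ 0² = 0. Since 9 = 8 + 1, 6^9 ≡ 0·6: 0·6 = 0. So 6^9 ≡ 0 (mod 36).
So g(0) = g(6) = 0 while 0 ≠ 6, hence g is not injective.
Since g is not injective, we determine |image(g)|. Computing x^9 mod 36 for each x (by repeated squaring, reducing mod 36 at every step), the values g(0), g(1), …, g(35) are: 0, 1, 8, 27, 28, 17, 0, 19, 8, 9, 28, 35, 0, 1, 8, 27, 28, 17, 0, 19, 8, 9, 28, 35, 0, 1, 8, 27, 28, 17, 0, 19, 8, 9, 28, 35.
The distinct values are {0, 1, 8, 9, 17, 19, 27, 28, 35}; there are 9 of them.

9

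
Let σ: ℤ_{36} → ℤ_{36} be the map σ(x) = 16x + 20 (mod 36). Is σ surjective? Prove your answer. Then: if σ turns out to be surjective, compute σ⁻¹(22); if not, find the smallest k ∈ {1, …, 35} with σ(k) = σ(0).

9

Since gcd(16, 36) = 4, we have 16x ≡ 0 (mod 4) for all x, so σ(x) ≡ 0 (mod 4).
But 1 ≢ 0 (mod 4), so 1 ∈ ℤ_{36} has no preimage. Thus σ is not surjective.
Since σ is not surjective, we find the least positive k with σ(k) = σ(0): this means 16k ≡ 0 (mod 36), i.e. 36 ∣ 16k. Since gcd(16, 36) = 4, dividing through by 4 this holds exactly when 9 ∣ 4k, and as gcd(4, 9) = 1, exactly when 9 ∣ k.
The smallest positive such k is 9.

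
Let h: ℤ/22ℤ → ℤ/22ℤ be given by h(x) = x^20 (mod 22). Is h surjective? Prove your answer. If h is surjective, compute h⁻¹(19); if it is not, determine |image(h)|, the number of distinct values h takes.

h(1) = 1^20 = 1.
h(3): Repeated squaring mod 22: 3^1 ≡ 3, 3^2 ≡ 3² = 9, 3^4 ≡ 9² = 81 ≡ 15, 3^8 ≡ 15² = 225 ≡ 5, 3^16 ≡ 5² = 25 ≡ 3. Since 20 = 16 + 4, 3^20 ≡ 3·15: 3·15 = 45 ≡ 1. So 3^20 ≡ 1 (mod 22).
So h(1) = h(3) = 1 while 1 ≠ 3, hence h is not injective.
A non-injective map from the 22-element set ℤ/22ℤ to itself takes at most 21 distinct values, so it cannot be surjective. So h is not surjective.
Since h is not surjective, we determine |image(h)|. Computing x^20 mod 22 for each x (by repeated squaring, reducing mod 22 at every step), the values h(0), h(1), …, h(21) are: 0, 1, 12, 1, 12, 1, 12, 1, 12, 1, 12, 11, 12, 1, 12, 1, 12, 1, 12, 1, 12, 1.
The distinct values are {0, 1, 11, 12}; there are 4 of them.

4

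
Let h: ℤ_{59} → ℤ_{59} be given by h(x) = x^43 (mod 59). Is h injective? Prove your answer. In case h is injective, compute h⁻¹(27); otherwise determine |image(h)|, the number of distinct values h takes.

45

Since 59 is prime, the nonzero elements of ℤ_{59} form a cyclic group of order 58.
As gcd(43, 58) = 1, raising to the 43rd power is a bijection on this group: if s^43 ≡ t^43 then (st^{−1})^43 = 1, and the only element of order dividing gcd(43, 58) = 1 is 1, so s = t.
With h(0) = 0 this makes h injective on all of ℤ_{59}, hence bijective (finite equal-size domain and codomain). In particular h is injective.
Since h is injective, we find the preimage of 27. The inverse of x ↦ x^43 on (ℤ_{59})^× is x ↦ x^27, because 43·27 = 1161 = 20·58 + 1 ≡ 1 (mod 58) and x^{58} = 1 for x ≠ 0 (Fermat). So h⁻¹(27) = 27^27 mod 59.
Repeated squaring mod 59: 27^1 ≡ 27, 27^2 ≡ 27² = 729 ≡ 21, 27^4 ≡ 21² = 441 ≡ 28, 27^8 ≡ 28² = 784 ≡ 17, 27^16 ≡ 17² = 289 ≡ 53. Since 27 = 16 + 8 + 2 + 1, 27^27 ≡ 53·17·21·27: 53·17 = 901 ≡ 16, then 16·21 = 336 ≡ 41, then 41·27 = 1107 ≡ 45. So 27^27 ≡ 45 (mod 59).
Hence h⁻¹(27) = 45.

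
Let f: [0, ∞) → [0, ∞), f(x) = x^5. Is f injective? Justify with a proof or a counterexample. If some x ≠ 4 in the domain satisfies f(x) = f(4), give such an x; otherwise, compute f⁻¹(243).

On [0, ∞), x ↦ x^5 is strictly increasing, so f(u) = f(v) forces u = v. Hence f is injective.
Since x ↦ x^5 is strictly increasing on [0, ∞), it is injective there, so no x ≠ 4 in the domain has f(x) = f(4). We therefore compute f⁻¹(243) = 243^{1/5} = 3 (indeed 3^5 = 243).

3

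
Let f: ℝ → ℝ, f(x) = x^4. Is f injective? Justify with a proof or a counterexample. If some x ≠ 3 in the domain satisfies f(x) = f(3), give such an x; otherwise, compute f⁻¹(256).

f(3) = 81 = (−3)^4 = f(−3) (since 4 is even), with 3 ≠ −3. So f is not injective.
For the follow-up, such an x exists: taking x = −3 ∈ ℝ gives f(−3) = 81 = f(3) with −3 ≠ 3.

-3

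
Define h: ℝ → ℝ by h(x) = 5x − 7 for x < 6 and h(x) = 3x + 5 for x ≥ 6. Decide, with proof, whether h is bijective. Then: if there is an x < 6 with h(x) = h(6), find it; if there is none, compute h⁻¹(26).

Both pieces are strictly increasing (slopes 5 and 3), so each is injective on its own interval.
The left piece maps (−∞, 6) onto (−∞, 23); the right piece maps [6, ∞) onto [23, ∞).
Since 23 = 23, the images partition ℝ: h is injective and surjective, hence bijective.
Because the two images are disjoint, no x < 6 has h(x) = h(6), so we compute h⁻¹(26): 26 lies in [23, ∞), so solve 3x + 5 = 26: x = (26 − 5)/3 = 7.

7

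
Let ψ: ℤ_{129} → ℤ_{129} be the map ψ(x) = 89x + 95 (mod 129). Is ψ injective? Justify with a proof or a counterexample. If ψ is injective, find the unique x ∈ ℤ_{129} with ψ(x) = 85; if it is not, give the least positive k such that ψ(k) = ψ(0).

97

If ψ(x_1) = ψ(x_2), then 89x_1 ≡ 89x_2 (mod 129). Because gcd(89, 129) = 1, we may cancel 89 to get x_1 ≡ x_2 (mod 129).
Thus ψ is injective.
We now compute 89⁻¹ mod 129 explicitly. Euclid's algorithm: 129 = 1·89 + 40, 89 = 2·40 + 9, 40 = 4·9 + 4, 9 = 2·4 + 1; back-substituting gives 1 = 29·89 − 20·129, so 89⁻¹ ≡ 29 (mod 129).
Since ψ is injective, we compute ψ⁻¹(85): solve 89x + 95 ≡ 85 (mod 129), i.e. 89x ≡ 119 (mod 129).
Multiplying by 89⁻¹ = 29 gives x ≡ 29·119 = 3451 = 26·129 + 97 ≡ 97 (mod 129).
Check: ψ(97) = 89·97 + 95 = 8728 = 67·129 + 85 ≡ 85 (mod 129).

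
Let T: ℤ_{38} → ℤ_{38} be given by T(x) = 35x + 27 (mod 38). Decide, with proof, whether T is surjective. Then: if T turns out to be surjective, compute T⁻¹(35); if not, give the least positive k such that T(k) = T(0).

10

Since gcd(35, 38) = 1, 35 is invertible modulo 38. Euclid's algorithm: 38 = 1·35 + 3, 35 = 11·3 + 2, 3 = 1·2 + 1; back-substituting gives 1 = 25·35 − 23·38, so 35⁻¹ ≡ 25 (mod 38).
Then y ↦ 25(y − 27) is a two-sided inverse to T, so every y ∈ ℤ_{38} has a preimage.
Thus T is surjective.
Since T is surjective, we find T⁻¹(35): we need 35x ≡ 35 − 27 ≡ 8 (mod 38). Using 35⁻¹ = 25: x ≡ 25·8 = 200 = 5·38 + 10, so x = 10.
Check: T(10) = 35·10 + 27 = 377 = 9·38 + 35 ≡ 35 (mod 38).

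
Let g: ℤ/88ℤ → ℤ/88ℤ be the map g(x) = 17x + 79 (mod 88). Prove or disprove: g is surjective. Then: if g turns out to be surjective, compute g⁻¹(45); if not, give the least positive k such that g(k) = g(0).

86

Since gcd(17, 88) = 1, 17 is invertible modulo 88. Euclid's algorithm: 88 = 5·17 + 3, 17 = 5·3 + 2, 3 = 1·2 + 1; back-substituting gives 1 = 57·17 − 11·88, so 17⁻¹ ≡ 57 (mod 88).
For any y ∈ ℤ/88ℤ, x = 57(y − 79) mod 88 satisfies g(x) = 17·57(y − 79) + 79 ≡ y (since 17·57 ≡ 1 mod 88). So every y has a preimage.
Thus g is surjective.
Since g is surjective, we compute g⁻¹(45): solve 17x + 79 ≡ 45 (mod 88), i.e. 17x ≡ 54 (mod 88).
Multiplying by 17⁻¹ = 57 gives x ≡ 57·54 = 3078 = 34·88 + 86 ≡ 86 (mod 88).
Check: g(86) = 17·86 + 79 = 1541 = 17·88 + 45 ≡ 45 (mod 88).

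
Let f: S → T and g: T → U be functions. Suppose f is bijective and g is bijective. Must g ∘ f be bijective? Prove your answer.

Injectivity: if g(f(x_1)) = g(f(x_2)) then f(x_1) = f(x_2) (g injective) so x_1 = x_2 (f injective).
Surjectivity: for c ∈ U pick b with g(b) = c, then a with f(a) = b; then (g ∘ f)(a) = c.
Thus g ∘ f is bijective.

bijective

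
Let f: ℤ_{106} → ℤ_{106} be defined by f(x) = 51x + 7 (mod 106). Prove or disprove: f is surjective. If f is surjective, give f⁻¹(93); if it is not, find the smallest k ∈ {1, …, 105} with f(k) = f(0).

Recall that f is surjective if every y in the codomain equals f(x) for some x in the domain.
Since gcd(51, 106) = 1, 51 is invertible modulo 106. Euclid's algorithm: 106 = 2·51 + 4, 51 = 12·4 + 3, 4 = 1·3 + 1; back-substituting gives 1 = 79·51 − 38·106, so 51⁻¹ ≡ 79 (mod 106).
Then y ↦ 79(y − 7) is a two-sided inverse to f, so every y ∈ ℤ_{106} has a preimage.
So f is surjective.
Since f is surjective, we find f⁻¹(93): we need 51x ≡ 93 − 7 ≡ 86 (mod 106). Using 51⁻¹ = 79: x ≡ 79·86 = 6794 = 64·106 + 10, so x = 10.
Check: f(10) = 51·10 + 7 = 517 = 4·106 + 93 ≡ 93 (mod 106).

10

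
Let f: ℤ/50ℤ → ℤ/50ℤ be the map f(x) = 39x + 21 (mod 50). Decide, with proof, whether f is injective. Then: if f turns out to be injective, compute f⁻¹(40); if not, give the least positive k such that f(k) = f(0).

Suppose f(s) = f(t) in ℤ/50ℤ. Then 39s + 21 ≡ 39t + 21 (mod 50), therefore 39(s − t) ≡ 0 (mod 50).
Since gcd(39, 50) = 1, 39 is invertible modulo 50, thus s − t ≡ 0 (mod 50), i.e. s = t.
Therefore f is injective.
We now compute 39⁻¹ mod 50 explicitly. Euclid's algorithm: 50 = 1·39 + 11, 39 = 3·11 + 6, 11 = 1·6 + 5, 6 = 1·5 + 1; back-substituting gives 1 = 9·39 − 7·50, so 39⁻¹ ≡ 9 (mod 50).
Since f is injective, we compute f⁻¹(40): solve 39x + 21 ≡ 40 (mod 50), i.e. 39x ≡ 19 (mod 50).
Multiplying by 39⁻¹ = 9 gives x ≡ 9·19 = 171 = 3·50 + 21 ≡ 21 (mod 50).
Check: f(21) = 39·21 + 21 = 840 = 16·50 + 40 ≡ 40 (mod 50).

21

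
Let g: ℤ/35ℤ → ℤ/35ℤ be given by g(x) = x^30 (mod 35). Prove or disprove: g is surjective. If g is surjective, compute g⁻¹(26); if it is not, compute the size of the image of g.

6

g(2): Repeated squaring mod 35: 2^1 ≡ 2, 2^2 ≡ 2² = 4, 2^4 ≡ 4² = 16, 2^8 ≡ 16² = 256 ≡ 11, 2^16 ≡ 11² = 121 ≡ 16. Since 30 = 16 + 8 + 4 + 2, 2^30 ≡ 16·11·16·4: 16·11 = 176 ≡ 1, then 1·16 = 16, then 16·4 = 64 ≡ 29. So 2^30 ≡ 29 (mod 35).
g(3): Repeated squaring mod 35: 3^1 ≡ 3, 3^2 ≡ 3² = 9, 3^4 ≡ 9² = 81 ≡ 11, 3^8 ≡ 11² = 121 ≡ 16, 3^16 ≡ 16² = 256 ≡ 11. Since 30 = 16 + 8 + 4 + 2, 3^30 ≡ 11·16·11·9: 11·16 = 176 ≡ 1, then 1·11 = 11, then 11·9 = 99 ≡ 29. So 3^30 ≡ 29 (mod 35).
So g(2) = g(3) = 29 while 2 ≠ 3, therefore g is not injective.
A non-injective map from the 35-element set ℤ/35ℤ to itself takes at most 34 distinct values, so it cannot be surjective. Therefore g is not surjective.
Since g is not surjective, we determine |image(g)|. Computing x^30 mod 35 for each x (by repeated squaring, reducing mod 35 at every step), the values g(0), g(1), …, g(34) are: 0, 1, 29, 29, 1, 15, 1, 14, 29, 1, 15, 1, 29, 29, 21, 15, 1, 29, 29, 1, 15, 21, 29, 29, 1, 15, 1, 29, 14, 1, 15, 1, 29, 29, 1.
The distinct values are {0, 1, 14, 15, 21, 29}; there are 6 of them.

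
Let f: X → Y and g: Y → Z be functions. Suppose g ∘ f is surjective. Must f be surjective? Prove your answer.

No. Take X = {1, 2, 3}, Y = {1, 2, 3, 4}, Z = {1}, f(a) = 1 for every a ∈ X, and g(b) = 1 for every b ∈ Y.
Then g ∘ f is surjective onto {1}, but 4 ∈ Y has no preimage under f, so f is not surjective.

not surjective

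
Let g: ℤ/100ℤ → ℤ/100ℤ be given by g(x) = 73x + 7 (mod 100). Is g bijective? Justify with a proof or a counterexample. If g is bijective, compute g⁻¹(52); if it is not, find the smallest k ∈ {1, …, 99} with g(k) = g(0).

By definition, injectivity means: for all s, t in the domain, g(s) = g(t) implies s = t.
If g(s) = g(t), then 73s ≡ 73t (mod 100). Because gcd(73, 100) = 1, we may cancel 73 to get s ≡ t (mod 100).
We now compute 73⁻¹ mod 100 explicitly. Euclid's algorithm: 100 = 1·73 + 27, 73 = 2·27 + 19, 27 = 1·19 + 8, 19 = 2·8 + 3, 8 = 2·3 + 2, 3 = 1·2 + 1; back-substituting gives 1 = 37·73 − 27·100, so 73⁻¹ ≡ 37 (mod 100).
Then y ↦ 37(y − 7) is a two-sided inverse to g, so every y ∈ ℤ/100ℤ has a preimage.
Hence g is bijective.
Since g is bijective, we compute g⁻¹(52): solve 73x + 7 ≡ 52 (mod 100), i.e. 73x ≡ 45 (mod 100).
Multiplying by 73⁻¹ = 37 gives x ≡ 37·45 = 1665 = 16·100 + 65 ≡ 65 (mod 100).
Check: g(65) = 73·65 + 7 = 4752 = 47·100 + 52 ≡ 52 (mod 100).

65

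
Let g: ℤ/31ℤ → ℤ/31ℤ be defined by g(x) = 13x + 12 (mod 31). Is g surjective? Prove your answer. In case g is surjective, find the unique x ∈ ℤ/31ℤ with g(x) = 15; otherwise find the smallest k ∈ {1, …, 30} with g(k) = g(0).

Recall: g is surjective if every y in the codomain equals g(x) for some x in the domain.
Since gcd(13, 31) = 1, 13 is invertible modulo 31. Euclid's algorithm: 31 = 2·13 + 5, 13 = 2·5 + 3, 5 = 1·3 + 2, 3 = 1·2 + 1; back-substituting gives 1 = 12·13 − 5·31, so 13⁻¹ ≡ 12 (mod 31).
For any y ∈ ℤ/31ℤ, x = 12(y − 12) mod 31 satisfies g(x) = 13·12(y − 12) + 12 ≡ y (since 13·12 ≡ 1 mod 31). So every y has a preimage.
So g is surjective.
Since g is surjective, we compute g⁻¹(15): solve 13x + 12 ≡ 15 (mod 31), i.e. 13x ≡ 3 (mod 31).
Multiplying by 13⁻¹ = 12 gives x ≡ 12·3 = 36 = 1·31 + 5 ≡ 5 (mod 31).
Check: g(5) = 13·5 + 12 = 77 = 2·31 + 15 ≡ 15 (mod 31).

5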